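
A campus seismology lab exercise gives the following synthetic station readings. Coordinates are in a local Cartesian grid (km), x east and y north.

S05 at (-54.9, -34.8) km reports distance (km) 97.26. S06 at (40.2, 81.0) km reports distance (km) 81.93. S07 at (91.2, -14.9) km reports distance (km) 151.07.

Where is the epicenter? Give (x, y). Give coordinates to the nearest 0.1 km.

-39.3 km east, 61.2 km north

Circle about each station: (x + 54.9)² + (y + 34.8)² = 97.26²; (x − 40.2)² + (y − 81.0)² = 81.93²; (x − 91.2)² + (y + 14.9)² = 151.07².
Subtracting pairs of circle equations eliminates x²+y² and gives linear equations (the radical axes):
190.2 x + 231.6 y = 6698.97
292.2 x + 39.8 y = -9048.24
Solving the 2×2 system: x ≈ -39.3, y ≈ 61.2 km.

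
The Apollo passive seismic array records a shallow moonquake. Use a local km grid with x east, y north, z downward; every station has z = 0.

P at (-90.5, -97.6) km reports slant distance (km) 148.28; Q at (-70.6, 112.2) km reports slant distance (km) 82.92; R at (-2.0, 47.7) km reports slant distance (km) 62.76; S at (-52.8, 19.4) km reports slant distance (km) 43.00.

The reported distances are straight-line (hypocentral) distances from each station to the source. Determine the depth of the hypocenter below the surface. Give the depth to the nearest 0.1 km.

z ≈ 37.4 km

Each station gives a sphere (x−x_i)² + (y−y_i)² + z² = d_i² (stations at z=0).
Subtracting the P sphere from Q and R: z² cancels, leaving linear equations in x and y:
39.8 x + 419.6 y = 14968.42
177.0 x + 290.6 y = 2611.42
Solving: x ≈ -51.896, y ≈ 40.596 km (keep extra digits for the depth step; rounded: -51.9, 40.6).
Then from the P sphere: z² = 148.28² − (x + 90.5)² − (y + 97.6)² with x = -51.896, y = 40.596, so z ≈ 37.397 ≈ 37.4 km.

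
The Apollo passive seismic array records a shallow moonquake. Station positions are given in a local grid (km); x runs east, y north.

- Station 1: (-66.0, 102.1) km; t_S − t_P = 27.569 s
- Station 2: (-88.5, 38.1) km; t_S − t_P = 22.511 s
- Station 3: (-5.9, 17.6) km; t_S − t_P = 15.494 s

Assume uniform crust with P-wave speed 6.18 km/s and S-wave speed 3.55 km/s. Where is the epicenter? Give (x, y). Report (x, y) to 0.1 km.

Distance from S−P lag: d = Δt · v_P v_S / (v_P − v_S) = Δt · (6.18·3.55)/(6.18−3.55) ≈ 8.3418·Δt.
So d_Station 1 = 229.98, d_Station 2 = 187.78, d_Station 3 = 129.25 km.
Circle about each station: (x + 66.0)² + (y − 102.1)² = 229.98²; (x + 88.5)² + (y − 38.1)² = 187.78²; (x + 5.9)² + (y − 17.6)² = 129.25².
Subtracting the Station 1 equation from the Station 2 and Station 3 equations removes the quadratic terms:
-45.0 x − 128.0 y = 12132.92
120.2 x − 169.0 y = 21749.40
Solving the 2×2 system: x ≈ 31.9, y ≈ -106.0 km.
Check against Station 1 (with the unrounded x, y): √((x + 66.0)²+(y − 102.1)²) = 229.98 ≈ 229.98 km. ✓

(31.9, -106.0)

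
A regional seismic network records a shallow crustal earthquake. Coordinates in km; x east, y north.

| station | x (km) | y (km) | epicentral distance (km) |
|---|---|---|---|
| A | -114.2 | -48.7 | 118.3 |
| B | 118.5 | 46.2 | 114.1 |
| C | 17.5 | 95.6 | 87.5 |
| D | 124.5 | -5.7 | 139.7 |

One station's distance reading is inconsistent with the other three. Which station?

B

Solve using three stations at a time. Using A, C, D (subtract circle equations pairwise → linear system) gives (x, y) ≈ (-13.8, 13.9).
Distances from that point to each station vs reported:
  A: calculated 118.3 vs reported 118.3 → residual 0.0 km
  B: calculated 136.2 vs reported 114.1 → residual 22.1 km
  C: calculated 87.5 vs reported 87.5 → residual 0.0 km
  D: calculated 139.7 vs reported 139.7 → residual 0.0 km
A, C, D are mutually consistent (residuals ≈ 0); B is off by 22.1 km.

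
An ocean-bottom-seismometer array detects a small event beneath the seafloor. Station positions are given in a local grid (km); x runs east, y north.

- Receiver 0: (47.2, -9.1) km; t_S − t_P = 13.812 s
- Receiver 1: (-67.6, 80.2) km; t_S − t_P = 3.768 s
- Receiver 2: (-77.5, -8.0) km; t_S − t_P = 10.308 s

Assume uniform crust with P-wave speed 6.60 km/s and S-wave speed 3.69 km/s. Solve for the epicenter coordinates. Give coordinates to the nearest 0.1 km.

(-38.2, 68.8)

Distance from S−P lag: d = Δt · v_P v_S / (v_P − v_S) = Δt · (6.60·3.69)/(6.60−3.69) ≈ 8.3691·Δt.
So d_Receiver 0 = 115.59, d_Receiver 1 = 31.53, d_Receiver 2 = 86.27 km.
Circle about each station: (x − 47.2)² + (y + 9.1)² = 115.59²; (x + 67.6)² + (y − 80.2)² = 31.53²; (x + 77.5)² + (y + 8.0)² = 86.27².
Subtracting the Receiver 0 equation from the Receiver 1 and Receiver 2 equations removes the quadratic terms:
-229.6 x + 178.6 y = 21058.06
-249.4 x + 2.2 y = 9678.14
Solving the 2×2 system: x ≈ -38.2, y ≈ 68.8 km.
Check against Receiver 0 (with the unrounded x, y): √((x − 47.2)²+(y + 9.1)²) = 115.59 ≈ 115.59 km. ✓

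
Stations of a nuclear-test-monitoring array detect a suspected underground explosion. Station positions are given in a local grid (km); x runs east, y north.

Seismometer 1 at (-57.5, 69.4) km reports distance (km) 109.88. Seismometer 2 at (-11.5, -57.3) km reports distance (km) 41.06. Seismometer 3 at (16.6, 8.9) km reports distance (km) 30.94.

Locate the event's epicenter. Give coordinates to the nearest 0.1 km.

x ≈ 6.1 km, y ≈ -20.2 km

Circle about each station: (x + 57.5)² + (y − 69.4)² = 109.88²; (x + 11.5)² + (y + 57.3)² = 41.06²; (x − 16.6)² + (y − 8.9)² = 30.94².
Subtracting the Seismometer 1 equation from the Seismometer 2 and Seismometer 3 equations removes the quadratic terms:
92.0 x − 253.4 y = 5680.62
148.2 x − 121.0 y = 3348.49
Solving the 2×2 system: x ≈ 6.1, y ≈ -20.2 km.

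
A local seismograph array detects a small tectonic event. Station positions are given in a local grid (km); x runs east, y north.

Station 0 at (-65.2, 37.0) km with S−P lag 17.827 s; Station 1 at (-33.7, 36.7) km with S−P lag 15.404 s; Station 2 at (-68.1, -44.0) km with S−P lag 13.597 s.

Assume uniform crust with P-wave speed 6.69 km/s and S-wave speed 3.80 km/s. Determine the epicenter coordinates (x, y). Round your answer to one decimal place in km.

(48.4, -71.1)

Distance from S−P lag: d = Δt · v_P v_S / (v_P − v_S) = Δt · (6.69·3.80)/(6.69−3.80) ≈ 8.7965·Δt.
So d_Station 0 = 156.82, d_Station 1 = 135.50, d_Station 2 = 119.61 km.
Circle about each station: (x + 65.2)² + (y − 37.0)² = 156.82²; (x + 33.7)² + (y − 36.7)² = 135.50²; (x + 68.1)² + (y + 44.0)² = 119.61².
Subtracting pairs of circle equations eliminates x²+y² and gives linear equations (the radical axes):
63.0 x − 0.6 y = 3094.80
-5.8 x − 162.0 y = 11239.53
Solving the 2×2 system: x ≈ 48.4, y ≈ -71.1 km.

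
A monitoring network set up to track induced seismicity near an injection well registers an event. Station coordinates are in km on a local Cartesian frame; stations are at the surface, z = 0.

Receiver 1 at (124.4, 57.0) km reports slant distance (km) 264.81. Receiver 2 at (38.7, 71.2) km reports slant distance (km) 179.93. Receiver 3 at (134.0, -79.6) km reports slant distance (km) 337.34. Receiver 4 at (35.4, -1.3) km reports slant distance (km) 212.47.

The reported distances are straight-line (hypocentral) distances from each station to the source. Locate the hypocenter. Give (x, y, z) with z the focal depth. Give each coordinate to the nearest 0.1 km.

Each station gives a sphere (x−x_i)² + (y−y_i)² + z² = d_i² (stations at z=0).
Subtracting the Receiver 1 sphere from Receiver 2 and Receiver 3: z² cancels, leaving linear equations in x and y:
-171.4 x + 28.4 y = 25592.30
19.2 x − 273.2 y = -38106.14
Solving: x ≈ -127.689, y ≈ 130.507 km (keep extra digits for the depth step; rounded: -127.7, 130.5).
Then from the Receiver 1 sphere: z² = 264.81² − (x − 124.4)² − (y − 57.0)² with x = -127.689, y = 130.507, so z ≈ 34.237 ≈ 34.2 km.

(-127.7, 130.5, 34.2)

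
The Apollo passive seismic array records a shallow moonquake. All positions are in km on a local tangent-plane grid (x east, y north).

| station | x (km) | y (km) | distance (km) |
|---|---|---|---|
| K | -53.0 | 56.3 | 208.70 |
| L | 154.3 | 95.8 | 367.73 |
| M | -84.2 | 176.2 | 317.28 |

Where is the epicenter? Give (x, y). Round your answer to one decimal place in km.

Circle about each station: (x + 53.0)² + (y − 56.3)² = 208.70²; (x − 154.3)² + (y − 95.8)² = 367.73²; (x + 84.2)² + (y − 176.2)² = 317.28².
Subtracting pairs of circle equations eliminates x²+y² and gives linear equations (the radical axes):
414.6 x + 79.0 y = -64662.22
-62.4 x + 239.8 y = -24953.52
Solving the 2×2 system: x ≈ -129.7, y ≈ -137.8 km.
Check against K (with the unrounded x, y): √((x + 53.0)²+(y − 56.3)²) = 208.72 ≈ 208.70 km. ✓

(-129.7, -137.8)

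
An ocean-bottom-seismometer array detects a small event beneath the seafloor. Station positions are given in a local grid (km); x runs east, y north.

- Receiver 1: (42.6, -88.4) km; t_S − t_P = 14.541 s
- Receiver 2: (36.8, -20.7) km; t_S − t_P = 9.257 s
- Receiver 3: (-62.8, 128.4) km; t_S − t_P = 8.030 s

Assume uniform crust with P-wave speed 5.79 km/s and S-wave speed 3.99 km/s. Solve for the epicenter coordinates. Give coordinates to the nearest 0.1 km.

35.7 km east, 98.1 km north

Distance from S−P lag: d = Δt · v_P v_S / (v_P − v_S) = Δt · (5.79·3.99)/(5.79−3.99) ≈ 12.8345·Δt.
So d_Receiver 1 = 186.63, d_Receiver 2 = 118.81, d_Receiver 3 = 103.06 km.
Circle about each station: (x − 42.6)² + (y + 88.4)² = 186.63²; (x − 36.8)² + (y + 20.7)² = 118.81²; (x + 62.8)² + (y − 128.4)² = 103.06².
Subtracting the Receiver 1 equation from the Receiver 2 and Receiver 3 equations removes the quadratic terms:
-11.6 x + 135.4 y = 12868.35
-210.8 x + 433.6 y = 35010.47
Solving the 2×2 system: x ≈ 35.7, y ≈ 98.1 km.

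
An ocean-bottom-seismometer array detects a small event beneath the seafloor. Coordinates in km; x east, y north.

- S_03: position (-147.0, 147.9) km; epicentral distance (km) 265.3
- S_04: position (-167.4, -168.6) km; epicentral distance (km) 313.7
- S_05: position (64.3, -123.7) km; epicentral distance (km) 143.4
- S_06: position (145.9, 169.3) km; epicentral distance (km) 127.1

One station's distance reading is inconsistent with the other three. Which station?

Solve using three stations at a time. Using S_03, S_04, S_05 (subtract circle equations pairwise → linear system) gives (x, y) ≈ (84.6, 18.3).
Distances from that point to each station vs reported:
  S_03: calculated 265.3 vs reported 265.3 → residual 0.0 km
  S_04: calculated 313.7 vs reported 313.7 → residual 0.0 km
  S_05: calculated 143.5 vs reported 143.4 → residual 0.1 km
  S_06: calculated 162.9 vs reported 127.1 → residual 35.8 km
S_03, S_04, S_05 are mutually consistent (residuals ≈ 0); S_06 is off by 35.8 km.

S_06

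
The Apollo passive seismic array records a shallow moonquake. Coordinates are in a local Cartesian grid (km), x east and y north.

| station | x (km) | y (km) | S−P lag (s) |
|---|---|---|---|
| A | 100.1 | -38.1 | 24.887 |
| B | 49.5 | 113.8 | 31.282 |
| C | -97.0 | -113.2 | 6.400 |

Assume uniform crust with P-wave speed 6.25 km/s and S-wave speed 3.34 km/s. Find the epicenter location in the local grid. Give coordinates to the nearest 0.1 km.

-75.0 km east, -72.9 km north

Distance from S−P lag: d = Δt · v_P v_S / (v_P − v_S) = Δt · (6.25·3.34)/(6.25−3.34) ≈ 7.1735·Δt.
So d_A = 178.53, d_B = 224.40, d_C = 45.91 km.
Circle about each station: (x − 100.1)² + (y + 38.1)² = 178.53²; (x − 49.5)² + (y − 113.8)² = 224.40²; (x + 97.0)² + (y + 113.2)² = 45.91².
Subtracting the A equation from the B and C equations removes the quadratic terms:
-101.2 x + 303.8 y = -14553.33
-394.2 x − 150.2 y = 40516.85
Solving the 2×2 system: x ≈ -75.0, y ≈ -72.9 km.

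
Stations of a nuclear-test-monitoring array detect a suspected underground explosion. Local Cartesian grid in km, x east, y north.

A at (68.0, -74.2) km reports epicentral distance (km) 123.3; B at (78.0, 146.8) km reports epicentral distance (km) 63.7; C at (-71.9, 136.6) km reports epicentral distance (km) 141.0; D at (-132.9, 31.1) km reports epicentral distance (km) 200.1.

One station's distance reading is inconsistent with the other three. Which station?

A

Solve using three stations at a time. Using B, C, D (subtract circle equations pairwise → linear system) gives (x, y) ≈ (59.6, 85.7).
Distances from that point to each station vs reported:
  A: calculated 160.1 vs reported 123.3 → residual 36.8 km
  B: calculated 63.8 vs reported 63.7 → residual 0.1 km
  C: calculated 141.0 vs reported 141.0 → residual 0.0 km
  D: calculated 200.1 vs reported 200.1 → residual 0.0 km
B, C, D are mutually consistent (residuals ≈ 0); A is off by 36.8 km.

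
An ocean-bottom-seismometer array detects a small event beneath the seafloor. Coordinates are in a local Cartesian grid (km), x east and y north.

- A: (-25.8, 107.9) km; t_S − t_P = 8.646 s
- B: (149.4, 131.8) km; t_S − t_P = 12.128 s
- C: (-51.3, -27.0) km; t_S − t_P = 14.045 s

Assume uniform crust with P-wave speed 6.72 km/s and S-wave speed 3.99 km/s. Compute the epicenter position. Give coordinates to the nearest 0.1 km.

Distance from S−P lag: d = Δt · v_P v_S / (v_P − v_S) = Δt · (6.72·3.99)/(6.72−3.99) ≈ 9.8215·Δt.
So d_A = 84.92, d_B = 119.12, d_C = 137.94 km.
Circle about each station: (x + 25.8)² + (y − 107.9)² = 84.92²; (x − 149.4)² + (y − 131.8)² = 119.12²; (x + 51.3)² + (y + 27.0)² = 137.94².
Subtracting the A equation from the B and C equations removes the quadratic terms:
350.4 x + 47.8 y = 20405.38
-51.0 x − 269.8 y = -20763.40
Solving the 2×2 system: x ≈ 49.0, y ≈ 67.7 km.
Check against A (with the unrounded x, y): √((x + 25.8)²+(y − 107.9)²) = 84.92 ≈ 84.92 km. ✓

x ≈ 49.0 km, y ≈ 67.7 km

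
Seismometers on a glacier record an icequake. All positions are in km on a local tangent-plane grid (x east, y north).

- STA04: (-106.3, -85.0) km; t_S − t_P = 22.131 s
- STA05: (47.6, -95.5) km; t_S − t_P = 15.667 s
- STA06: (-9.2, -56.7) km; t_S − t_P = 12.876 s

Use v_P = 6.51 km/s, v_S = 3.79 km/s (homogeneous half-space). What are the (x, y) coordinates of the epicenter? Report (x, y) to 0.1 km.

x ≈ 45.3 km, y ≈ 46.6 km

Distance from S−P lag: d = Δt · v_P v_S / (v_P − v_S) = Δt · (6.51·3.79)/(6.51−3.79) ≈ 9.0709·Δt.
So d_STA04 = 200.75, d_STA05 = 142.11, d_STA06 = 116.80 km.
Circle about each station: (x + 106.3)² + (y + 85.0)² = 200.75²; (x − 47.6)² + (y + 95.5)² = 142.11²; (x + 9.2)² + (y + 56.7)² = 116.80².
Subtracting pairs of circle equations eliminates x²+y² and gives linear equations (the radical axes):
307.8 x − 21.0 y = 12966.63
194.2 x + 56.6 y = 11433.16
Solving the 2×2 system: x ≈ 45.3, y ≈ 46.6 km.
Check against STA04 (with the unrounded x, y): √((x + 106.3)²+(y + 85.0)²) = 200.73 ≈ 200.75 km. ✓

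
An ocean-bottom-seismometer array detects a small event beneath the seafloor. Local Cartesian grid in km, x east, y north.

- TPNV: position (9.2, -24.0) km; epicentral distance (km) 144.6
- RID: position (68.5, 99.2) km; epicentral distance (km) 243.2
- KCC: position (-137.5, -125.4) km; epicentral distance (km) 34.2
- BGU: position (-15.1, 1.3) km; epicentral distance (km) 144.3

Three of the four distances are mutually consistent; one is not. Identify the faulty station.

Solve using three stations at a time. Using TPNV, KCC, BGU (subtract circle equations pairwise → linear system) gives (x, y) ≈ (-107.2, -109.8).
Distances from that point to each station vs reported:
  TPNV: calculated 144.6 vs reported 144.6 → residual 0.0 km
  RID: calculated 273.0 vs reported 243.2 → residual 29.8 km
  KCC: calculated 34.1 vs reported 34.2 → residual 0.1 km
  BGU: calculated 144.3 vs reported 144.3 → residual 0.0 km
TPNV, KCC, BGU are mutually consistent (residuals ≈ 0); RID is off by 29.8 km.

RID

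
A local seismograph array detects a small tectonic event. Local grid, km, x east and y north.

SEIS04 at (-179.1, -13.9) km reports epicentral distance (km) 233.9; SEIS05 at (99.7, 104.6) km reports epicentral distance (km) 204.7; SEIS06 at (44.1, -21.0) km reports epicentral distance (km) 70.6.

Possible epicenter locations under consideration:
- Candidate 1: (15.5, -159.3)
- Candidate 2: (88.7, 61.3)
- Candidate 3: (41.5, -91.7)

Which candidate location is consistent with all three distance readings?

For each candidate, compare |candidate − station| to the reported distance:
Candidate 1: residuals SEIS04 9.0, SEIS05 72.3, SEIS06 70.6 → max 72.3 km
Candidate 2: residuals SEIS04 44.3, SEIS05 160.0, SEIS06 23.0 → max 160.0 km
Candidate 3: residuals SEIS04 0.0, SEIS05 0.0, SEIS06 0.1 → max 0.1 km
Only Candidate 3 has all residuals ≈ 0.

Candidate 3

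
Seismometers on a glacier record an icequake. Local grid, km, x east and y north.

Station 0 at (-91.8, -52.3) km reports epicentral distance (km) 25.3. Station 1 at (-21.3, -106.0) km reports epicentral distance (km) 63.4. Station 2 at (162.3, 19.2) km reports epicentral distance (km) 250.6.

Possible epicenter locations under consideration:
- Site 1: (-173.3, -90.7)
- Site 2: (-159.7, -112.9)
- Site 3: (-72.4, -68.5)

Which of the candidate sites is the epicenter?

For each candidate, compare |candidate − station| to the reported distance:
Site 1: residuals Station 0 64.8, Station 1 89.4, Station 2 102.5 → max 102.5 km
Site 2: residuals Station 0 65.7, Station 1 75.2, Station 2 97.4 → max 97.4 km
Site 3: residuals Station 0 0.0, Station 1 0.0, Station 2 0.0 → max 0.0 km
Only Site 3 has all residuals ≈ 0.

Site 3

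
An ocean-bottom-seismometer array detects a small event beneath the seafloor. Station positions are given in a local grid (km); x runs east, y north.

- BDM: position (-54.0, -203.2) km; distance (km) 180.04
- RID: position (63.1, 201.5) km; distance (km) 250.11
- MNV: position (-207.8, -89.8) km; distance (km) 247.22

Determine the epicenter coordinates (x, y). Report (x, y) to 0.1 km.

Circle about each station: (x + 54.0)² + (y + 203.2)² = 180.04²; (x − 63.1)² + (y − 201.5)² = 250.11²; (x + 207.8)² + (y + 89.8)² = 247.22².
Subtracting pairs of circle equations eliminates x²+y² and gives linear equations (the radical axes):
234.2 x + 809.4 y = -29762.99
-307.6 x + 226.8 y = -21664.69
Solving the 2×2 system: x ≈ 35.7, y ≈ -47.1 km.

(35.7, -47.1)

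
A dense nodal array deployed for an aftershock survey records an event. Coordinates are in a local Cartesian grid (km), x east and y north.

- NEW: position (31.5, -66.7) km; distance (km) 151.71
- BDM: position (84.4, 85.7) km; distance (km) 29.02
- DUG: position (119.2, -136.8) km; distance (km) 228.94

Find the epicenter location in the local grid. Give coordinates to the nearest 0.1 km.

Circle about each station: (x − 31.5)² + (y + 66.7)² = 151.71²; (x − 84.4)² + (y − 85.7)² = 29.02²; (x − 119.2)² + (y + 136.8)² = 228.94².
Subtracting pairs of circle equations eliminates x²+y² and gives linear equations (the radical axes):
105.8 x + 304.8 y = 31200.47
175.4 x − 140.2 y = -1915.86
Solving the 2×2 system: x ≈ 55.5, y ≈ 83.1 km.

x ≈ 55.5 km, y ≈ 83.1 km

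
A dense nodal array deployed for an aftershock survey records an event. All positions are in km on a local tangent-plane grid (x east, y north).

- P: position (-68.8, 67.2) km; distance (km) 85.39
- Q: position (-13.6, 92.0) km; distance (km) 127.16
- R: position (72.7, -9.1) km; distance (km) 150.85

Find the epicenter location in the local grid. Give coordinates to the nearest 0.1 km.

Circle about each station: (x + 68.8)² + (y − 67.2)² = 85.39²; (x + 13.6)² + (y − 92.0)² = 127.16²; (x − 72.7)² + (y + 9.1)² = 150.85².
Subtracting the P equation from the Q and R equations removes the quadratic terms:
110.4 x + 49.6 y = -9478.53
283.0 x − 152.6 y = -19345.45
Solving the 2×2 system: x ≈ -77.9, y ≈ -17.7 km.

-77.9 km east, -17.7 km north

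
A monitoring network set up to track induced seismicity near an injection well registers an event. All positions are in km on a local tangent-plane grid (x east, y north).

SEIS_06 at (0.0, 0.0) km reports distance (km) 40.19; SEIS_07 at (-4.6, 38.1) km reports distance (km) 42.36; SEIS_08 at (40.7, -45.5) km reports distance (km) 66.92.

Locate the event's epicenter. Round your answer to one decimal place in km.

34.2 km east, 21.1 km north

Circle about each station: x² + y² = 40.19²; (x + 4.6)² + (y − 38.1)² = 42.36²; (x − 40.7)² + (y + 45.5)² = 66.92².
Subtracting the SEIS_06 equation from the SEIS_07 and SEIS_08 equations removes the quadratic terms:
-9.2 x + 76.2 y = 1293.64
81.4 x − 91.0 y = 863.69
Solving the 2×2 system: x ≈ 34.2, y ≈ 21.1 km.
Check against SEIS_06 (with the unrounded x, y): √(x²+y²) = 40.19 ≈ 40.19 km. ✓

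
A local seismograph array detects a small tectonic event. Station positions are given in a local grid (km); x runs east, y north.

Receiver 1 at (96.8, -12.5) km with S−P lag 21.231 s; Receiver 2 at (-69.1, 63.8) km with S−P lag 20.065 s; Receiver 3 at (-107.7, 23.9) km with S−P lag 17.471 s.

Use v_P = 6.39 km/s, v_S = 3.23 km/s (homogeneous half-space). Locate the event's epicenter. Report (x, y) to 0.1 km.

Distance from S−P lag: d = Δt · v_P v_S / (v_P − v_S) = Δt · (6.39·3.23)/(6.39−3.23) ≈ 6.5316·Δt.
So d_Receiver 1 = 138.67, d_Receiver 2 = 131.06, d_Receiver 3 = 114.11 km.
Circle about each station: (x − 96.8)² + (y + 12.5)² = 138.67²; (x + 69.1)² + (y − 63.8)² = 131.06²; (x + 107.7)² + (y − 23.9)² = 114.11².
Subtracting the Receiver 1 equation from the Receiver 2 and Receiver 3 equations removes the quadratic terms:
-331.8 x + 152.6 y = 1371.41
-409.0 x + 72.8 y = 8852.29
Solving the 2×2 system: x ≈ -32.7, y ≈ -62.1 km.

x ≈ -32.7 km, y ≈ -62.1 km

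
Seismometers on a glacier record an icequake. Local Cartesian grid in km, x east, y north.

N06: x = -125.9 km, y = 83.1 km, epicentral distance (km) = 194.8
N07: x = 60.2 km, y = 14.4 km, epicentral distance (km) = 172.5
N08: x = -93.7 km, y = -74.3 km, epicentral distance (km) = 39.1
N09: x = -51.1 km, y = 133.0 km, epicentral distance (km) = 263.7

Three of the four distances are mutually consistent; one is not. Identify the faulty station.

Solve using three stations at a time. Using N06, N07, N08 (subtract circle equations pairwise → linear system) gives (x, y) ≈ (-66.7, -102.5).
Distances from that point to each station vs reported:
  N06: calculated 194.8 vs reported 194.8 → residual 0.0 km
  N07: calculated 172.5 vs reported 172.5 → residual 0.0 km
  N08: calculated 39.0 vs reported 39.1 → residual 0.1 km
  N09: calculated 236.0 vs reported 263.7 → residual 27.7 km
N06, N07, N08 are mutually consistent (residuals ≈ 0); N09 is off by 27.7 km.

N09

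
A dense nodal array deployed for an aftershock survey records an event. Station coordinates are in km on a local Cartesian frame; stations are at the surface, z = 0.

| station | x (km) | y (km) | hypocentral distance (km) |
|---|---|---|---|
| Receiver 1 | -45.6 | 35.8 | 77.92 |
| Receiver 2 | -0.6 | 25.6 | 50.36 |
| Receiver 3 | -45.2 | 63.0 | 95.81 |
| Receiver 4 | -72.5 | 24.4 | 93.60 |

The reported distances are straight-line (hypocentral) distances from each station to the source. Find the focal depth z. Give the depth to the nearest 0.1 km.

36.2 km

Each station gives a sphere (x−x_i)² + (y−y_i)² + z² = d_i² (stations at z=0).
Subtracting the Receiver 1 sphere from Receiver 2 and Receiver 3: z² cancels, leaving linear equations in x and y:
90.0 x − 20.4 y = 830.12
0.8 x + 54.4 y = -456.99
Solving: x ≈ 7.295, y ≈ -8.508 km (keep extra digits for the depth step; rounded: 7.3, -8.5).
Then from the Receiver 1 sphere: z² = 77.92² − (x + 45.6)² − (y − 35.8)² with x = 7.295, y = -8.508, so z ≈ 36.200 ≈ 36.2 km.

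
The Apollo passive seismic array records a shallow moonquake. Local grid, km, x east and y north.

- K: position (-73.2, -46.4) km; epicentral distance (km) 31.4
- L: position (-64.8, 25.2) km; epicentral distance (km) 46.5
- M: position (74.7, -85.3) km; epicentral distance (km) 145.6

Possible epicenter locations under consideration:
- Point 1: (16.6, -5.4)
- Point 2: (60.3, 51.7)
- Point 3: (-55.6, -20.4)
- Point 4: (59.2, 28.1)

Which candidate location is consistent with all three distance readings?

Point 3

For each candidate, compare |candidate − station| to the reported distance:
Point 1: residuals K 67.3, L 40.5, M 46.8 → max 67.3 km
Point 2: residuals K 134.3, L 81.4, M 7.8 → max 134.3 km
Point 3: residuals K 0.0, L 0.0, M 0.0 → max 0.0 km
Point 4: residuals K 120.5, L 77.5, M 31.1 → max 120.5 km
Only Point 3 has all residuals ≈ 0.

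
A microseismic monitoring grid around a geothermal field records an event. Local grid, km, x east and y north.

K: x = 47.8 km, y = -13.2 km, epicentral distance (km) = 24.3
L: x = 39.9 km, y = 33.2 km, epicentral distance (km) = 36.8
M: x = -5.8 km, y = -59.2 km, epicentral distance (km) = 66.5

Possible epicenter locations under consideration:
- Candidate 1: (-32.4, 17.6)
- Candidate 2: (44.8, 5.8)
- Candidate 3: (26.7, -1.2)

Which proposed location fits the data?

For each candidate, compare |candidate − station| to the reported distance:
Candidate 1: residuals K 61.6, L 37.2, M 14.8 → max 61.6 km
Candidate 2: residuals K 5.1, L 9.0, M 15.9 → max 15.9 km
Candidate 3: residuals K 0.0, L 0.0, M 0.0 → max 0.0 km
Only Candidate 3 has all residuals ≈ 0.

Candidate 3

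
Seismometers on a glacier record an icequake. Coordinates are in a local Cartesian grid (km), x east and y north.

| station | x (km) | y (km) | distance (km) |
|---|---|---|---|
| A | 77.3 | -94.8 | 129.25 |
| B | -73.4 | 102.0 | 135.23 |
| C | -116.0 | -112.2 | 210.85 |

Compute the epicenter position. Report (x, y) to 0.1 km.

(40.5, 29.1)

Circle about each station: (x − 77.3)² + (y + 94.8)² = 129.25²; (x + 73.4)² + (y − 102.0)² = 135.23²; (x + 116.0)² + (y + 112.2)² = 210.85².
Subtracting pairs of circle equations eliminates x²+y² and gives linear equations (the radical axes):
-301.4 x + 393.6 y = -752.36
-386.6 x − 34.8 y = -16669.65
Solving the 2×2 system: x ≈ 40.5, y ≈ 29.1 km.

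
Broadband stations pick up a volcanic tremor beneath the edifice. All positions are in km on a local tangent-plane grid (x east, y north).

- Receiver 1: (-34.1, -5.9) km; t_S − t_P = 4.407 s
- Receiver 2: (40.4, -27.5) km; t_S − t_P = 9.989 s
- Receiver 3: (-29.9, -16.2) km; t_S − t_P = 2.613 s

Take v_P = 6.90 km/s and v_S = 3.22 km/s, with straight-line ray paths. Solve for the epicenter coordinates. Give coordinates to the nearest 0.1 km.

x ≈ -19.9 km, y ≈ -28.4 km

Distance from S−P lag: d = Δt · v_P v_S / (v_P − v_S) = Δt · (6.90·3.22)/(6.90−3.22) ≈ 6.0375·Δt.
So d_Receiver 1 = 26.61, d_Receiver 2 = 60.31, d_Receiver 3 = 15.78 km.
Circle about each station: (x + 34.1)² + (y + 5.9)² = 26.61²; (x − 40.4)² + (y + 27.5)² = 60.31²; (x + 29.9)² + (y + 16.2)² = 15.78².
Subtracting pairs of circle equations eliminates x²+y² and gives linear equations (the radical axes):
149.0 x − 43.2 y = -1738.41
8.4 x − 20.6 y = 417.91
Solving the 2×2 system: x ≈ -19.9, y ≈ -28.4 km.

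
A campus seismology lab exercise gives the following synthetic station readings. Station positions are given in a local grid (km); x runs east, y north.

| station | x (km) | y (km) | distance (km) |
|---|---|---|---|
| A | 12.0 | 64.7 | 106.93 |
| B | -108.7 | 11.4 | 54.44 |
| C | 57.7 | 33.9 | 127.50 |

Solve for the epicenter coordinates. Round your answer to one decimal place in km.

Circle about each station: (x − 12.0)² + (y − 64.7)² = 106.93²; (x + 108.7)² + (y − 11.4)² = 54.44²; (x − 57.7)² + (y − 33.9)² = 127.50².
Subtracting the A equation from the B and C equations removes the quadratic terms:
-241.4 x − 106.6 y = 16085.87
91.4 x − 61.6 y = -4673.82
Solving the 2×2 system: x ≈ -60.5, y ≈ -13.9 km.

-60.5 km east, -13.9 km north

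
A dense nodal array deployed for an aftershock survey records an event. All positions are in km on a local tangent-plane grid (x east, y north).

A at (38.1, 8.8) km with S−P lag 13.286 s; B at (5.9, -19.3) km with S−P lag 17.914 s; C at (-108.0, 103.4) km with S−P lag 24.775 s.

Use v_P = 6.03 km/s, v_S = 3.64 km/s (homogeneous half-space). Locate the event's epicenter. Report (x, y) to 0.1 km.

Distance from S−P lag: d = Δt · v_P v_S / (v_P − v_S) = Δt · (6.03·3.64)/(6.03−3.64) ≈ 9.1838·Δt.
So d_A = 122.02, d_B = 164.52, d_C = 227.53 km.
Circle about each station: (x − 38.1)² + (y − 8.8)² = 122.02²; (x − 5.9)² + (y + 19.3)² = 164.52²; (x + 108.0)² + (y − 103.4)² = 227.53².
Subtracting the A equation from the B and C equations removes the quadratic terms:
-64.4 x − 56.2 y = -13299.70
-292.2 x + 189.2 y = -16054.51
Solving the 2×2 system: x ≈ 119.5, y ≈ 99.7 km.
Check against A (with the unrounded x, y): √((x − 38.1)²+(y − 8.8)²) = 122.03 ≈ 122.02 km. ✓

(119.5, 99.7)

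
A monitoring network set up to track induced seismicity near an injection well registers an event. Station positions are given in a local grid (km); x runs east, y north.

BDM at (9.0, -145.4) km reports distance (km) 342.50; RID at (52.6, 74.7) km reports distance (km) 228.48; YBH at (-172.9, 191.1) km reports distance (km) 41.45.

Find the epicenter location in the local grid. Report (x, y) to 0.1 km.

(-162.8, 150.9)

Circle about each station: (x − 9.0)² + (y + 145.4)² = 342.50²; (x − 52.6)² + (y − 74.7)² = 228.48²; (x + 172.9)² + (y − 191.1)² = 41.45².
Subtracting the BDM equation from the RID and YBH equations removes the quadratic terms:
87.2 x + 440.2 y = 52227.83
-363.8 x + 673.0 y = 160779.61
Solving the 2×2 system: x ≈ -162.8, y ≈ 150.9 km.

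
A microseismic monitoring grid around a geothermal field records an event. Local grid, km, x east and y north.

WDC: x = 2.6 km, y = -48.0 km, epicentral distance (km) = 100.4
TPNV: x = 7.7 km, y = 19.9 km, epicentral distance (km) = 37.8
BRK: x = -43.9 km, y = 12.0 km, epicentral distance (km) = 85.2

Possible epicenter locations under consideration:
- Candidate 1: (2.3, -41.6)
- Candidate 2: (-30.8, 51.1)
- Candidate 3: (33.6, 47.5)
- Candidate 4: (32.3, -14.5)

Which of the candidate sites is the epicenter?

For each candidate, compare |candidate − station| to the reported distance:
Candidate 1: residuals WDC 94.0, TPNV 23.9, BRK 14.4 → max 94.0 km
Candidate 2: residuals WDC 4.2, TPNV 11.8, BRK 44.0 → max 44.0 km
Candidate 3: residuals WDC 0.0, TPNV 0.0, BRK 0.0 → max 0.0 km
Candidate 4: residuals WDC 55.6, TPNV 4.5, BRK 4.5 → max 55.6 km
Only Candidate 3 has all residuals ≈ 0.

Candidate 3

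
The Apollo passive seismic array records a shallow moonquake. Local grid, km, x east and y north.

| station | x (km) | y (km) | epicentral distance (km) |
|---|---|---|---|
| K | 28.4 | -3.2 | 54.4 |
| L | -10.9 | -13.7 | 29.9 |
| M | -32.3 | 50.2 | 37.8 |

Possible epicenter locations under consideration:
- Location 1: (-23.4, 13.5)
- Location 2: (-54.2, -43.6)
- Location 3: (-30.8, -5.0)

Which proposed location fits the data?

Location 1

For each candidate, compare |candidate − station| to the reported distance:
Location 1: residuals K 0.0, L 0.0, M 0.0 → max 0.0 km
Location 2: residuals K 37.6, L 22.7, M 58.5 → max 58.5 km
Location 3: residuals K 4.8, L 8.2, M 17.4 → max 17.4 km
Only Location 1 has all residuals ≈ 0.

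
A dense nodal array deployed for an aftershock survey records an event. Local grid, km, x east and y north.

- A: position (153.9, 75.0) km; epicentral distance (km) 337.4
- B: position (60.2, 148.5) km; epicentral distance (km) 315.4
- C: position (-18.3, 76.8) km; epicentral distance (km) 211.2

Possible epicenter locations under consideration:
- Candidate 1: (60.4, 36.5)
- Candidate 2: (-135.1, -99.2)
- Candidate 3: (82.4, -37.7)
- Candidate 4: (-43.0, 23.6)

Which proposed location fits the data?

Candidate 2

For each candidate, compare |candidate − station| to the reported distance:
Candidate 1: residuals A 236.3, B 203.4, C 122.8 → max 236.3 km
Candidate 2: residuals A 0.0, B 0.0, C 0.0 → max 0.0 km
Candidate 3: residuals A 203.9, B 127.9, C 58.7 → max 203.9 km
Candidate 4: residuals A 133.9, B 153.4, C 152.5 → max 153.4 km
Only Candidate 2 has all residuals ≈ 0.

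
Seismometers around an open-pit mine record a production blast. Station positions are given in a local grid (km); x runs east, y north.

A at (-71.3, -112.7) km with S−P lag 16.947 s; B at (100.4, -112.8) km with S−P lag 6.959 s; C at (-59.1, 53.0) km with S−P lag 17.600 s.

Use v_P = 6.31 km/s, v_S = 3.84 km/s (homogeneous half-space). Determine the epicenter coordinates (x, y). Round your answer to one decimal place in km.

(81.5, -47.2)

Distance from S−P lag: d = Δt · v_P v_S / (v_P − v_S) = Δt · (6.31·3.84)/(6.31−3.84) ≈ 9.8099·Δt.
So d_A = 166.25, d_B = 68.27, d_C = 172.65 km.
Circle about each station: (x + 71.3)² + (y + 112.7)² = 166.25²; (x − 100.4)² + (y + 112.8)² = 68.27²; (x + 59.1)² + (y − 53.0)² = 172.65².
Subtracting pairs of circle equations eliminates x²+y² and gives linear equations (the radical axes):
343.4 x − 0.2 y = 27997.29
24.4 x + 331.4 y = -13652.13
Solving the 2×2 system: x ≈ 81.5, y ≈ -47.2 km.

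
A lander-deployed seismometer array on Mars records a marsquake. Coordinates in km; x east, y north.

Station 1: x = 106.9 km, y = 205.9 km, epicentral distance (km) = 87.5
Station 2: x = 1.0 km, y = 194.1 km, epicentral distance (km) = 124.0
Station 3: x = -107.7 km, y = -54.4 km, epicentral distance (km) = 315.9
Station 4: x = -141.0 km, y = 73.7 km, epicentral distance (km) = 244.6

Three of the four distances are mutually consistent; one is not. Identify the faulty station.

Solve using three stations at a time. Using Station 1, Station 2, Station 4 (subtract circle equations pairwise → linear system) gives (x, y) ≈ (99.5, 118.6).
Distances from that point to each station vs reported:
  Station 1: calculated 87.6 vs reported 87.5 → residual 0.1 km
  Station 2: calculated 124.1 vs reported 124.0 → residual 0.1 km
  Station 3: calculated 269.9 vs reported 315.9 → residual 46.0 km
  Station 4: calculated 244.6 vs reported 244.6 → residual 0.0 km
Station 1, Station 2, Station 4 are mutually consistent (residuals ≈ 0); Station 3 is off by 46.0 km.

Station 3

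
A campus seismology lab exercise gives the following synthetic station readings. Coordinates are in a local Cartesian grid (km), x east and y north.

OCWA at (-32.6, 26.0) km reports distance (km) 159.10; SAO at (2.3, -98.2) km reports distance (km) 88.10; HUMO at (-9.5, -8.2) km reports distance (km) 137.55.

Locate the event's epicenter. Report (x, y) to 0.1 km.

Circle about each station: (x + 32.6)² + (y − 26.0)² = 159.10²; (x − 2.3)² + (y + 98.2)² = 88.10²; (x + 9.5)² + (y + 8.2)² = 137.55².
Subtracting the OCWA equation from the SAO and HUMO equations removes the quadratic terms:
69.8 x − 248.4 y = 25460.97
46.2 x − 68.4 y = 4811.54
Solving the 2×2 system: x ≈ -81.5, y ≈ -125.4 km.

(-81.5, -125.4)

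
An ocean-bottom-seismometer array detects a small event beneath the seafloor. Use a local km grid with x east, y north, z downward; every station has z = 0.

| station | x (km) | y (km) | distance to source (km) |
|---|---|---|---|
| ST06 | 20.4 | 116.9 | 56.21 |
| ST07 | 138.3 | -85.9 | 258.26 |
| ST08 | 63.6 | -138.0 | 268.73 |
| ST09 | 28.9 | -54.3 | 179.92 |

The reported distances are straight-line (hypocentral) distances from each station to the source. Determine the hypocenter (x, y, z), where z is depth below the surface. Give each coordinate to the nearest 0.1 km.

Each station gives a sphere (x−x_i)² + (y−y_i)² + z² = d_i² (stations at z=0).
Subtracting the ST06 sphere from ST07 and ST08: z² cancels, leaving linear equations in x and y:
235.8 x − 405.6 y = -51114.73
86.4 x − 509.8 y = -60049.06
Solving: x ≈ -19.989, y ≈ 114.402 km (keep extra digits for the depth step; rounded: -20.0, 114.4).
Then from the ST06 sphere: z² = 56.21² − (x − 20.4)² − (y − 116.9)² with x = -19.989, y = 114.402, so z ≈ 39.013 ≈ 39.0 km.

(-20.0, 114.4, 39.0)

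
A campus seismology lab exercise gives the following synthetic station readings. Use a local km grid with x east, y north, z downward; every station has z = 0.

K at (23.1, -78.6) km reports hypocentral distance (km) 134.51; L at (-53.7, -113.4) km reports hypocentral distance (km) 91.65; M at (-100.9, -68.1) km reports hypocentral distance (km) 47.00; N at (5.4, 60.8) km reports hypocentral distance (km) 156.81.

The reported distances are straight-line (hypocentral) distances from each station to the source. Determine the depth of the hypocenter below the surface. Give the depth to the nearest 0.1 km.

Each station gives a sphere (x−x_i)² + (y−y_i)² + z² = d_i² (stations at z=0).
Subtracting the K sphere from L and M: z² cancels, leaving linear equations in x and y:
-153.6 x − 69.6 y = 18724.90
-248.0 x + 21.0 y = 23990.79
Solving: x ≈ -100.700, y ≈ -46.801 km (keep extra digits for the depth step; rounded: -100.7, -46.8).
Then from the K sphere: z² = 134.51² − (x − 23.1)² − (y + 78.6)² with x = -100.700, y = -46.801, so z ≈ 41.897 ≈ 41.9 km.

depth ≈ 41.9 km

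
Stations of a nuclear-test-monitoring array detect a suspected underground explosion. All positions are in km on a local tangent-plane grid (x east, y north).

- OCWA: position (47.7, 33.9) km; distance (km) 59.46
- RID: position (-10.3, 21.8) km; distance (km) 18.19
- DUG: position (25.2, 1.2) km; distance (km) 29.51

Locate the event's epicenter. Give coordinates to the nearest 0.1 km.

-4.1 km east, 4.7 km north

Circle about each station: (x − 47.7)² + (y − 33.9)² = 59.46²; (x + 10.3)² + (y − 21.8)² = 18.19²; (x − 25.2)² + (y − 1.2)² = 29.51².
Subtracting the OCWA equation from the RID and DUG equations removes the quadratic terms:
-116.0 x − 24.2 y = 361.45
-45.0 x − 65.4 y = -123.37
Solving the 2×2 system: x ≈ -4.1, y ≈ 4.7 km.
Check against OCWA (with the unrounded x, y): √((x − 47.7)²+(y − 33.9)²) = 59.46 ≈ 59.46 km. ✓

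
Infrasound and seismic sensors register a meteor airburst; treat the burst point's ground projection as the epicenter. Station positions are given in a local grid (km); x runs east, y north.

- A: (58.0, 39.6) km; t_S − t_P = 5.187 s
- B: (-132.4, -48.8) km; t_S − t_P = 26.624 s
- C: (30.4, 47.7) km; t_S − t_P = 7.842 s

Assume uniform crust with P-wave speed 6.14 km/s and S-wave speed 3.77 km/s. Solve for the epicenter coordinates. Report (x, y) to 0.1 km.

Distance from S−P lag: d = Δt · v_P v_S / (v_P − v_S) = Δt · (6.14·3.77)/(6.14−3.77) ≈ 9.7670·Δt.
So d_A = 50.66, d_B = 260.04, d_C = 76.59 km.
Circle about each station: (x − 58.0)² + (y − 39.6)² = 50.66²; (x + 132.4)² + (y + 48.8)² = 260.04²; (x − 30.4)² + (y − 47.7)² = 76.59².
Subtracting the A equation from the B and C equations removes the quadratic terms:
-380.8 x − 176.8 y = -50075.33
-55.2 x + 16.2 y = -5032.30
Solving the 2×2 system: x ≈ 106.8, y ≈ 53.2 km.
Check against A (with the unrounded x, y): √((x − 58.0)²+(y − 39.6)²) = 50.65 ≈ 50.66 km. ✓

(106.8, 53.2)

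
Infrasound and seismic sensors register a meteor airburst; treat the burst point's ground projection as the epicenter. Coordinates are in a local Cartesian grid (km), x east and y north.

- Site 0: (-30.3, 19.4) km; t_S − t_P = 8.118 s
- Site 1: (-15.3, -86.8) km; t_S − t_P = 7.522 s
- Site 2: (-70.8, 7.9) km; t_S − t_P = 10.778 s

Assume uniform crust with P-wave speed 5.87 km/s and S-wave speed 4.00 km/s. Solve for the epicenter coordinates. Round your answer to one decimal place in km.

Distance from S−P lag: d = Δt · v_P v_S / (v_P − v_S) = Δt · (5.87·4.00)/(5.87−4.00) ≈ 12.5561·Δt.
So d_Site 0 = 101.93, d_Site 1 = 94.45, d_Site 2 = 135.33 km.
Circle about each station: (x + 30.3)² + (y − 19.4)² = 101.93²; (x + 15.3)² + (y + 86.8)² = 94.45²; (x + 70.8)² + (y − 7.9)² = 135.33².
Subtracting the Site 0 equation from the Site 1 and Site 2 equations removes the quadratic terms:
30.0 x − 212.4 y = 7942.80
-81.0 x − 23.0 y = -4143.88
Solving the 2×2 system: x ≈ 59.4, y ≈ -29.0 km.
Check against Site 0 (with the unrounded x, y): √((x + 30.3)²+(y − 19.4)²) = 101.92 ≈ 101.93 km. ✓

x ≈ 59.4 km, y ≈ -29.0 km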